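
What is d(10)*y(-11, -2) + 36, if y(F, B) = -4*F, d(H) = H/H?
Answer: 80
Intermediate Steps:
d(H) = 1
d(10)*y(-11, -2) + 36 = 1*(-4*(-11)) + 36 = 1*44 + 36 = 44 + 36 = 80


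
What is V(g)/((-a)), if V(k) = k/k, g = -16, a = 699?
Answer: -1/699 ≈ -0.0014306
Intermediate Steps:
V(k) = 1
V(g)/((-a)) = 1/(-1*699) = 1/(-699) = 1*(-1/699) = -1/699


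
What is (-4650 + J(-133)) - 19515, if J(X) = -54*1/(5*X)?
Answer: -16069671/665 ≈ -24165.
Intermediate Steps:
J(X) = -54/(5*X)
(-4650 + J(-133)) - 19515 = (-4650 - 54/5/(-133)) - 19515 = (-4650 - 54/5*(-1/133)) - 19515 = (-4650 + 54/665) - 19515 = -3092196/665 - 19515 = -16069671/665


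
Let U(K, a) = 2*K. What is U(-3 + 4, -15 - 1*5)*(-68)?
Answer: -136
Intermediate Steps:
U(-3 + 4, -15 - 1*5)*(-68) = (2*(-3 + 4))*(-68) = (2*1)*(-68) = 2*(-68) = -136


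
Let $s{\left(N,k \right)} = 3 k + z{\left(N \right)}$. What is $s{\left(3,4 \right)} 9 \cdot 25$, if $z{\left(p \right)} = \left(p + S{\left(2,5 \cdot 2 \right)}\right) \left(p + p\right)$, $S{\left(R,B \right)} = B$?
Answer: $20250$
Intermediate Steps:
$z{\left(p \right)} = 2 p \left(10 + p\right)$ ($z{\left(p \right)} = \left(p + 5 \cdot 2\right) \left(p + p\right) = \left(p + 10\right) 2 p = \left(10 + p\right) 2 p = 2 p \left(10 + p\right)$)
$s{\left(N,k \right)} = 3 k + 2 N \left(10 + N\right)$
$s{\left(3,4 \right)} 9 \cdot 25 = \left(3 \cdot 4 + 2 \cdot 3 \left(10 + 3\right)\right) 9 \cdot 25 = \left(12 + 2 \cdot 3 \cdot 13\right) 9 \cdot 25 = \left(12 + 78\right) 9 \cdot 25 = 90 \cdot 9 \cdot 25 = 810 \cdot 25 = 20250$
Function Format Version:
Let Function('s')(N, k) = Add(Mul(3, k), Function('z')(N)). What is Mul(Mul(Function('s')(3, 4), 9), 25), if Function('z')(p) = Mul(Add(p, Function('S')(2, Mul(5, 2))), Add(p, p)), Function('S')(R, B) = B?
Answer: 20250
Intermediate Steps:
Function('z')(p) = Mul(2, p, Add(10, p)) (Function('z')(p) = Mul(Add(p, Mul(5, 2)), Add(p, p)) = Mul(Add(p, 10), Mul(2, p)) = Mul(Add(10, p), Mul(2, p)) = Mul(2, p, Add(10, p)))
Function('s')(N, k) = Add(Mul(3, k), Mul(2, N, Add(10, N)))
Mul(Mul(Function('s')(3, 4), 9), 25) = Mul(Mul(Add(Mul(3, 4), Mul(2, 3, Add(10, 3))), 9), 25) = Mul(Mul(Add(12, Mul(2, 3, 13)), 9), 25) = Mul(Mul(Add(12, 78), 9), 25) = Mul(Mul(90, 9), 25) = Mul(810, 25) = 20250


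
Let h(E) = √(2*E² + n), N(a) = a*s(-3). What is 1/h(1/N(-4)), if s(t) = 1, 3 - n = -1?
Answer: 2*√66/33 ≈ 0.49237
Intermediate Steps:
n = 4 (n = 3 - 1*(-1) = 3 + 1 = 4)
N(a) = a (N(a) = a*1 = a)
h(E) = √(4 + 2*E²) (h(E) = √(2*E² + 4) = √(4 + 2*E²))
1/h(1/N(-4)) = 1/(√(4 + 2*(1/(-4))²)) = 1/(√(4 + 2*(-¼)²)) = 1/(√(4 + 2*(1/16))) = 1/(√(4 + ⅛)) = 1/(√(33/8)) = 1/(√66/4) = 2*√66/33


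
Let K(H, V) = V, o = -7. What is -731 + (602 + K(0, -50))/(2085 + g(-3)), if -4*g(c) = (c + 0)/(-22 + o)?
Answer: -58911145/80619 ≈ -730.74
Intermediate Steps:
g(c) = c/116 (g(c) = -(c + 0)/(4*(-22 - 7)) = -c/(4*(-29)) = -c*(-1)/(4*29) = -(-1)*c/116 = c/116)
-731 + (602 + K(0, -50))/(2085 + g(-3)) = -731 + (602 - 50)/(2085 + (1/116)*(-3)) = -731 + 552/(2085 - 3/116) = -731 + 552/(241857/116) = -731 + 552*(116/241857) = -731 + 21344/80619 = -58911145/80619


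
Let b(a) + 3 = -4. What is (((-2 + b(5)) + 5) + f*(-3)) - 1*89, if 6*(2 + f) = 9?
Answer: -183/2 ≈ -91.500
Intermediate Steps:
f = -½ (f = -2 + (⅙)*9 = -2 + 3/2 = -½ ≈ -0.50000)
b(a) = -7 (b(a) = -3 - 4 = -7)
(((-2 + b(5)) + 5) + f*(-3)) - 1*89 = (((-2 - 7) + 5) - ½*(-3)) - 1*89 = ((-9 + 5) + 3/2) - 89 = (-4 + 3/2) - 89 = -5/2 - 89 = -183/2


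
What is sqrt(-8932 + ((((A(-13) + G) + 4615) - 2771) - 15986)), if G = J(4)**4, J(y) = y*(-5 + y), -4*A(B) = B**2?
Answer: I*sqrt(91441)/2 ≈ 151.2*I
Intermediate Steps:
A(B) = -B**2/4
G = 256 (G = (4*(-5 + 4))**4 = (4*(-1))**4 = (-4)**4 = 256)
sqrt(-8932 + ((((A(-13) + G) + 4615) - 2771) - 15986)) = sqrt(-8932 + ((((-1/4*(-13)**2 + 256) + 4615) - 2771) - 15986)) = sqrt(-8932 + ((((-1/4*169 + 256) + 4615) - 2771) - 15986)) = sqrt(-8932 + ((((-169/4 + 256) + 4615) - 2771) - 15986)) = sqrt(-8932 + (((855/4 + 4615) - 2771) - 15986)) = sqrt(-8932 + ((19315/4 - 2771) - 15986)) = sqrt(-8932 + (8231/4 - 15986)) = sqrt(-8932 - 55713/4) = sqrt(-91441/4) = I*sqrt(91441)/2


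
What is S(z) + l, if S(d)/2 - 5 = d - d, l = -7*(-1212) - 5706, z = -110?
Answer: 2788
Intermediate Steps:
l = 2778 (l = 8484 - 5706 = 2778)
S(d) = 10 (S(d) = 10 + 2*(d - d) = 10 + 2*0 = 10 + 0 = 10)
S(z) + l = 10 + 2778 = 2788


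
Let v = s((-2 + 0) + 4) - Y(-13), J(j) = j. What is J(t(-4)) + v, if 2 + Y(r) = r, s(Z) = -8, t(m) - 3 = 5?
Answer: 15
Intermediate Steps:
t(m) = 8 (t(m) = 3 + 5 = 8)
Y(r) = -2 + r
v = 7 (v = -8 - (-2 - 13) = -8 - 1*(-15) = -8 + 15 = 7)
J(t(-4)) + v = 8 + 7 = 15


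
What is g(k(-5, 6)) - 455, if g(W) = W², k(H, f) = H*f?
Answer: 445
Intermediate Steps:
g(k(-5, 6)) - 455 = (-5*6)² - 455 = (-30)² - 455 = 900 - 455 = 445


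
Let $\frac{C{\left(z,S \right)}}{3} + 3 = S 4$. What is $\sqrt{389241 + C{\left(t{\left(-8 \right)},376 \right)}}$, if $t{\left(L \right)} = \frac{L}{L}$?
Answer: $4 \sqrt{24609} \approx 627.49$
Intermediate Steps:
$t{\left(L \right)} = 1$
$C{\left(z,S \right)} = -9 + 12 S$ ($C{\left(z,S \right)} = -9 + 3 S 4 = -9 + 3 \cdot 4 S = -9 + 12 S$)
$\sqrt{389241 + C{\left(t{\left(-8 \right)},376 \right)}} = \sqrt{389241 + \left(-9 + 12 \cdot 376\right)} = \sqrt{389241 + \left(-9 + 4512\right)} = \sqrt{389241 + 4503} = \sqrt{393744} = 4 \sqrt{24609}$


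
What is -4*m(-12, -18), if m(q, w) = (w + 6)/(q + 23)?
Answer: 48/11 ≈ 4.3636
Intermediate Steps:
m(q, w) = (6 + w)/(23 + q)
-4*m(-12, -18) = -4*(6 - 18)/(23 - 12) = -4*(-12)/11 = -4*(-12/11) = 48/11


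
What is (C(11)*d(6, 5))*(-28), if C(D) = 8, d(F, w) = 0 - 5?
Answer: 1120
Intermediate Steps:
d(F, w) = -5
(C(11)*d(6, 5))*(-28) = (8*(-5))*(-28) = -40*(-28) = 1120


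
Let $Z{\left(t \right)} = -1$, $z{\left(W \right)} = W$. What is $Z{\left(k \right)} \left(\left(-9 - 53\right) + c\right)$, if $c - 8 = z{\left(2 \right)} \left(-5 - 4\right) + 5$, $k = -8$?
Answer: $67$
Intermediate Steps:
$c = -5$ ($c = 8 + \left(2 \left(-5 - 4\right) + 5\right) = 8 + \left(2 \left(-9\right) + 5\right) = 8 + \left(-18 + 5\right) = 8 - 13 = -5$)
$Z{\left(k \right)} \left(\left(-9 - 53\right) + c\right) = - (\left(-9 - 53\right) - 5) = - (-62 - 5) = \left(-1\right) \left(-67\right) = 67$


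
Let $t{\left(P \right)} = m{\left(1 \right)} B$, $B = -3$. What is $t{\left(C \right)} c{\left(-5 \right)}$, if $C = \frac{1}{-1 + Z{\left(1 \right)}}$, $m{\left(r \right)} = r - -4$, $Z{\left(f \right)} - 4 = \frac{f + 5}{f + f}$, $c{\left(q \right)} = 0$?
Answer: $0$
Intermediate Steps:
$Z{\left(f \right)} = 4 + \frac{5 + f}{2 f}$ ($Z{\left(f \right)} = 4 + \frac{f + 5}{f + f} = 4 + \frac{5 + f}{2 f}$)
$m{\left(r \right)} = 4 + r$ ($m{\left(r \right)} = r + 4 = 4 + r$)
$C = \frac{1}{6}$ ($C = \frac{1}{-1 + \frac{5 + 9 \cdot 1}{2 \cdot 1}} = \frac{1}{-1 + \frac{1}{2} \cdot 1 \left(5 + 9\right)} = \frac{1}{-1 + \frac{1}{2} \cdot 1 \cdot 14} = \frac{1}{-1 + 7} = \frac{1}{6} \approx 0.16667$)
$t{\left(P \right)} = -15$ ($t{\left(P \right)} = \left(4 + 1\right) \left(-3\right) = 5 \left(-3\right) = -15$)
$t{\left(C \right)} c{\left(-5 \right)} = \left(-15\right) 0 = 0$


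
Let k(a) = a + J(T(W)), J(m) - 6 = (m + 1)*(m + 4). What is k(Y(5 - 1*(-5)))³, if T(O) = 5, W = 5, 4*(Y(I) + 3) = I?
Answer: 1685159/8 ≈ 2.1065e+5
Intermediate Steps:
Y(I) = -3 + I/4
J(m) = 6 + (1 + m)*(4 + m) (J(m) = 6 + (m + 1)*(m + 4) = 6 + (1 + m)*(4 + m))
k(a) = 60 + a (k(a) = a + (10 + 5² + 5*5) = a + (10 + 25 + 25) = a + 60 = 60 + a)
k(Y(5 - 1*(-5)))³ = (60 + (-3 + (5 - 1*(-5))/4))³ = (60 + (-3 + (5 + 5)/4))³ = (60 + (-3 + (¼)*10))³ = (60 + (-3 + 5/2))³ = (60 - ½)³ = (119/2)³ = 1685159/8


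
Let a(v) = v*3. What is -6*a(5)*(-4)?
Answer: 360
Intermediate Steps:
a(v) = 3*v
-6*a(5)*(-4) = -18*5*(-4) = -6*15*(-4) = -90*(-4) = 360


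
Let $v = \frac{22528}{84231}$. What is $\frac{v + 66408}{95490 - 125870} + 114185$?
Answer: $\frac{73046679193631}{639734445} \approx 1.1418 \cdot 10^{5}$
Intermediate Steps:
$v = \frac{22528}{84231}$ ($v = 22528 \cdot \frac{1}{84231} = \frac{22528}{84231} \approx 0.26746$)
$\frac{v + 66408}{95490 - 125870} + 114185 = \frac{\frac{22528}{84231} + 66408}{95490 - 125870} + 114185 = \frac{5593634776}{84231 \left(-30380\right)} + 114185 = \frac{5593634776}{84231} \left(- \frac{1}{30380}\right) + 114185 = - \frac{1398408694}{639734445} + 114185 = \frac{73046679193631}{639734445}$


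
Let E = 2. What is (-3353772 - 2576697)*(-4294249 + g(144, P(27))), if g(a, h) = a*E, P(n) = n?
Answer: 25465202597709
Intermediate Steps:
g(a, h) = 2*a (g(a, h) = a*2 = 2*a)
(-3353772 - 2576697)*(-4294249 + g(144, P(27))) = (-3353772 - 2576697)*(-4294249 + 2*144) = -5930469*(-4294249 + 288) = -5930469*(-4293961) = 25465202597709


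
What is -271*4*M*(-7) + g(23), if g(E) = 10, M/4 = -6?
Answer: -182102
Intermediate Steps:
M = -24 (M = 4*(-6) = -24)
-271*4*M*(-7) + g(23) = -271*4*(-24)*(-7) + 10 = -(-26016)*(-7) + 10 = -271*672 + 10 = -182112 + 10 = -182102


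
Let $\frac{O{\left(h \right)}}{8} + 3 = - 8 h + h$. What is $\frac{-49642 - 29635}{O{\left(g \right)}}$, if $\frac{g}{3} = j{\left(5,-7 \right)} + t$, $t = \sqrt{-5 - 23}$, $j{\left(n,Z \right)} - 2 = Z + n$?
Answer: $\frac{79277}{32952} - \frac{554939 i \sqrt{7}}{16476} \approx 2.4058 - 89.113 i$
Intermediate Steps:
$j{\left(n,Z \right)} = 2 + Z + n$ ($j{\left(n,Z \right)} = 2 + \left(Z + n\right) = 2 + Z + n$)
$t = 2 i \sqrt{7}$ ($t = \sqrt{-28} = 2 i \sqrt{7} \approx 5.2915 i$)
$g = 6 i \sqrt{7}$ ($g = 3 \left(\left(2 - 7 + 5\right) + 2 i \sqrt{7}\right) = 3 \left(0 + 2 i \sqrt{7}\right) = 3 \cdot 2 i \sqrt{7} = 6 i \sqrt{7} \approx 15.875 i$)
$O{\left(h \right)} = -24 - 56 h$ ($O{\left(h \right)} = -24 + 8 \left(- 8 h + h\right) = -24 + 8 \left(- 7 h\right) = -24 - 56 h$)
$\frac{-49642 - 29635}{O{\left(g \right)}} = \frac{-49642 - 29635}{-24 - 56 \cdot 6 i \sqrt{7}} = - \frac{79277}{-24 - 336 i \sqrt{7}}$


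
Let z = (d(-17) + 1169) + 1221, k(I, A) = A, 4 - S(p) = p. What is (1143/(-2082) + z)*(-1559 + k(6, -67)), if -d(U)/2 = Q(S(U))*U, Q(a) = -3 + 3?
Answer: -1348180827/347 ≈ -3.8852e+6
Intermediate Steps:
S(p) = 4 - p
Q(a) = 0
d(U) = 0 (d(U) = -0*U = -2*0 = 0)
z = 2390 (z = (0 + 1169) + 1221 = 1169 + 1221 = 2390)
(1143/(-2082) + z)*(-1559 + k(6, -67)) = (1143/(-2082) + 2390)*(-1559 - 67) = (1143*(-1/2082) + 2390)*(-1626) = (-381/694 + 2390)*(-1626) = (1658279/694)*(-1626) = -1348180827/347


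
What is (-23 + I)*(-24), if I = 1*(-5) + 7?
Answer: 504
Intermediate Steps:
I = 2 (I = -5 + 7 = 2)
(-23 + I)*(-24) = (-23 + 2)*(-24) = -21*(-24) = 504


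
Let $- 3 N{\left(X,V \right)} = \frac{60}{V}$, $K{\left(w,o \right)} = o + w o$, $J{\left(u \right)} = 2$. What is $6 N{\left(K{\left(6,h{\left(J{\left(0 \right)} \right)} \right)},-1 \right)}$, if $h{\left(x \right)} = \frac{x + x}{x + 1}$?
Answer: $120$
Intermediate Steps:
$h{\left(x \right)} = \frac{2 x}{1 + x}$
$K{\left(w,o \right)} = o + o w$
$N{\left(X,V \right)} = - \frac{20}{V}$ ($N{\left(X,V \right)} = - \frac{60 \frac{1}{V}}{3} = - \frac{20}{V}$)
$6 N{\left(K{\left(6,h{\left(J{\left(0 \right)} \right)} \right)},-1 \right)} = 6 \left(- \frac{20}{-1}\right) = 6 \left(\left(-20\right) \left(-1\right)\right) = 6 \cdot 20 = 120$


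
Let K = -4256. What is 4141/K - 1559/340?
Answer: -2010761/361760 ≈ -5.5583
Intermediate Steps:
4141/K - 1559/340 = 4141/(-4256) - 1559/340 = 4141*(-1/4256) - 1559*1/340 = -4141/4256 - 1559/340 = -2010761/361760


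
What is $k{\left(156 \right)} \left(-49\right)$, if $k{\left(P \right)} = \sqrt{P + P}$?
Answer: $- 98 \sqrt{78} \approx -865.51$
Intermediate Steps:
$k{\left(P \right)} = \sqrt{2} \sqrt{P}$ ($k{\left(P \right)} = \sqrt{2 P} = \sqrt{2} \sqrt{P}$)
$k{\left(156 \right)} \left(-49\right) = \sqrt{2} \sqrt{156} \left(-49\right) = \sqrt{2} \cdot 2 \sqrt{39} \left(-49\right) = 2 \sqrt{78} \left(-49\right) = - 98 \sqrt{78}$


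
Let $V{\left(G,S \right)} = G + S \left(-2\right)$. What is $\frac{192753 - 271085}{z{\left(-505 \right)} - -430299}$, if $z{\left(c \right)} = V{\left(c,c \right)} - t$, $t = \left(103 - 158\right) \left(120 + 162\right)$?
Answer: $- \frac{39166}{223157} \approx -0.17551$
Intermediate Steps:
$t = -15510$ ($t = \left(-55\right) 282 = -15510$)
$V{\left(G,S \right)} = G - 2 S$
$z{\left(c \right)} = 15510 - c$ ($z{\left(c \right)} = \left(c - 2 c\right) - -15510 = - c + 15510 = 15510 - c$)
$\frac{192753 - 271085}{z{\left(-505 \right)} - -430299} = \frac{192753 - 271085}{\left(15510 - -505\right) - -430299} = - \frac{78332}{\left(15510 + 505\right) + 430299} = - \frac{78332}{16015 + 430299} = - \frac{78332}{446314} = \left(-78332\right) \frac{1}{446314} = - \frac{39166}{223157}$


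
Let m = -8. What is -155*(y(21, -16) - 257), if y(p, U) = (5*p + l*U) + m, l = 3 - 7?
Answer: 14880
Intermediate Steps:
l = -4
y(p, U) = -8 - 4*U + 5*p (y(p, U) = (5*p - 4*U) - 8 = (-4*U + 5*p) - 8 = -8 - 4*U + 5*p)
-155*(y(21, -16) - 257) = -155*((-8 - 4*(-16) + 5*21) - 257) = -155*((-8 + 64 + 105) - 257) = -155*(161 - 257) = -155*(-96) = 14880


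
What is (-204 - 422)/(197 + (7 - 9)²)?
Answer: -626/201 ≈ -3.1144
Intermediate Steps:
(-204 - 422)/(197 + (7 - 9)²) = -626/(197 + (-2)²) = -626/(197 + 4) = -626/201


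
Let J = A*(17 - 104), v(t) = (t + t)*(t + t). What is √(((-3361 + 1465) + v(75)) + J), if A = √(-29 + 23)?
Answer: √(20604 - 87*I*√6) ≈ 143.54 - 0.7423*I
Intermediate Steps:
A = I*√6 (A = √(-6) = I*√6 ≈ 2.4495*I)
v(t) = 4*t² (v(t) = (2*t)*(2*t) = 4*t²)
J = -87*I*√6 (J = (I*√6)*(17 - 104) = (I*√6)*(-87) = -87*I*√6 ≈ -213.11*I)
√(((-3361 + 1465) + v(75)) + J) = √(((-3361 + 1465) + 4*75²) - 87*I*√6) = √((-1896 + 4*5625) - 87*I*√6) = √((-1896 + 22500) - 87*I*√6) = √(20604 - 87*I*√6)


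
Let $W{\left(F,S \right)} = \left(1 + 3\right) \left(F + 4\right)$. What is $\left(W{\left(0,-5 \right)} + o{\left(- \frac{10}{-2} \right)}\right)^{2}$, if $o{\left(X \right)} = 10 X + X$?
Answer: $5041$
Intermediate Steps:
$o{\left(X \right)} = 11 X$
$W{\left(F,S \right)} = 16 + 4 F$ ($W{\left(F,S \right)} = 4 \left(4 + F\right) = 16 + 4 F$)
$\left(W{\left(0,-5 \right)} + o{\left(- \frac{10}{-2} \right)}\right)^{2} = \left(\left(16 + 4 \cdot 0\right) + 11 \left(- \frac{10}{-2}\right)\right)^{2} = \left(\left(16 + 0\right) + 11 \left(\left(-10\right) \left(- \frac{1}{2}\right)\right)\right)^{2} = \left(16 + 11 \cdot 5\right)^{2} = \left(16 + 55\right)^{2} = 71^{2} = 5041$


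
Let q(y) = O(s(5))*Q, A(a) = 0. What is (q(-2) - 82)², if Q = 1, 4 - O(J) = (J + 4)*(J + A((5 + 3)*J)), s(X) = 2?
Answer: 8100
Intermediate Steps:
O(J) = 4 - J*(4 + J) (O(J) = 4 - (J + 4)*(J + 0) = 4 - (4 + J)*J = 4 - J*(4 + J))
q(y) = -8 (q(y) = (4 - 1*2² - 4*2)*1 = (4 - 1*4 - 8)*1 = (4 - 4 - 8)*1 = -8*1 = -8)
(q(-2) - 82)² = (-8 - 82)² = (-90)² = 8100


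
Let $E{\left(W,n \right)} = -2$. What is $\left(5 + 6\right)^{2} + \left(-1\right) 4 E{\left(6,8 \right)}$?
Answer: $129$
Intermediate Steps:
$\left(5 + 6\right)^{2} + \left(-1\right) 4 E{\left(6,8 \right)} = \left(5 + 6\right)^{2} + \left(-1\right) 4 \left(-2\right) = 11^{2} - -8 = 121 + 8 = 129$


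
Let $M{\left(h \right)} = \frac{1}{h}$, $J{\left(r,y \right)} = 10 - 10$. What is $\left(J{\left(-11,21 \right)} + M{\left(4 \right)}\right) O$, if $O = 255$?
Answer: $\frac{255}{4} \approx 63.75$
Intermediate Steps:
$J{\left(r,y \right)} = 0$ ($J{\left(r,y \right)} = 10 - 10 = 0$)
$\left(J{\left(-11,21 \right)} + M{\left(4 \right)}\right) O = \left(0 + \frac{1}{4}\right) 255 = \frac{1}{4} \cdot 255 = \frac{255}{4}$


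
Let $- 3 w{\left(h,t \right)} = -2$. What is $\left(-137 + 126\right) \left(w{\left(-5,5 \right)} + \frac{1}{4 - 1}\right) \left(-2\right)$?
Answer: $22$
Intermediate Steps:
$w{\left(h,t \right)} = \frac{2}{3}$ ($w{\left(h,t \right)} = \left(- \frac{1}{3}\right) \left(-2\right) = \frac{2}{3}$)
$\left(-137 + 126\right) \left(w{\left(-5,5 \right)} + \frac{1}{4 - 1}\right) \left(-2\right) = \left(-137 + 126\right) \left(\frac{2}{3} + \frac{1}{4 - 1}\right) \left(-2\right) = - 11 \left(\frac{2}{3} + \frac{1}{3}\right) \left(-2\right) = - 11 \cdot 1 \left(-2\right) = \left(-11\right) \left(-2\right) = 22$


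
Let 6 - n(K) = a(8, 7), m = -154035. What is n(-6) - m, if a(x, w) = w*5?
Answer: 154006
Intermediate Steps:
a(x, w) = 5*w
n(K) = -29 (n(K) = 6 - 5*7 = 6 - 1*35 = 6 - 35 = -29)
n(-6) - m = -29 - 1*(-154035) = -29 + 154035 = 154006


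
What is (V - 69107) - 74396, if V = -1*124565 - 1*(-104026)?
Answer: -164042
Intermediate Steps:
V = -20539 (V = -124565 + 104026 = -20539)
(V - 69107) - 74396 = (-20539 - 69107) - 74396 = -89646 - 74396 = -164042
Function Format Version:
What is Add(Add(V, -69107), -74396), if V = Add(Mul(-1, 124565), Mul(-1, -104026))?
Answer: -164042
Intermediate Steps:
V = -20539 (V = Add(-124565, 104026) = -20539)
Add(Add(V, -69107), -74396) = Add(Add(-20539, -69107), -74396) = Add(-89646, -74396) = -164042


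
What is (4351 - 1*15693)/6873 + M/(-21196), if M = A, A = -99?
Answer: -239724605/145680108 ≈ -1.6456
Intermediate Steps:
M = -99
(4351 - 1*15693)/6873 + M/(-21196) = (4351 - 1*15693)/6873 - 99/(-21196) = (4351 - 15693)*(1/6873) - 99*(-1/21196) = -11342*1/6873 + 99/21196 = -11342/6873 + 99/21196 = -239724605/145680108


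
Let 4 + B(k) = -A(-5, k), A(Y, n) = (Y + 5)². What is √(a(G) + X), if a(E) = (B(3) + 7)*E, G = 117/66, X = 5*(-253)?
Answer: I*√609686/22 ≈ 35.492*I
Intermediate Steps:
X = -1265
A(Y, n) = (5 + Y)²
G = 39/22 (G = 117*(1/66) = 39/22 ≈ 1.7727)
B(k) = -4 (B(k) = -4 - (5 - 5)² = -4 - 1*0² = -4 - 1*0 = -4 + 0 = -4)
a(E) = 3*E (a(E) = (-4 + 7)*E = 3*E)
√(a(G) + X) = √(3*(39/22) - 1265) = √(117/22 - 1265) = √(-27713/22) = I*√609686/22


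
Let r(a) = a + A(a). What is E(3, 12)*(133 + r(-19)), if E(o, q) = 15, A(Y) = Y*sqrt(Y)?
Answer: 1710 - 285*I*sqrt(19) ≈ 1710.0 - 1242.3*I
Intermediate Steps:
A(Y) = Y**(3/2)
r(a) = a + a**(3/2)
E(3, 12)*(133 + r(-19)) = 15*(133 + (-19 + (-19)**(3/2))) = 15*(133 + (-19 - 19*I*sqrt(19))) = 15*(114 - 19*I*sqrt(19)) = 1710 - 285*I*sqrt(19)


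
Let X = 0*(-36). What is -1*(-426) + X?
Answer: 426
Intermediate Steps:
X = 0
-1*(-426) + X = -1*(-426) + 0 = 426 + 0 = 426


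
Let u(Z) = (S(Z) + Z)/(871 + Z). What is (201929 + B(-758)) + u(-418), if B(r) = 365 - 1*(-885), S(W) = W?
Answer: 92039251/453 ≈ 2.0318e+5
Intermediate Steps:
B(r) = 1250 (B(r) = 365 + 885 = 1250)
u(Z) = 2*Z/(871 + Z) (u(Z) = (Z + Z)/(871 + Z) = (2*Z)/(871 + Z) = 2*Z/(871 + Z))
(201929 + B(-758)) + u(-418) = (201929 + 1250) + 2*(-418)/(871 - 418) = 203179 + 2*(-418)/453 = 203179 + 2*(-418)*(1/453) = 203179 - 836/453 = 92039251/453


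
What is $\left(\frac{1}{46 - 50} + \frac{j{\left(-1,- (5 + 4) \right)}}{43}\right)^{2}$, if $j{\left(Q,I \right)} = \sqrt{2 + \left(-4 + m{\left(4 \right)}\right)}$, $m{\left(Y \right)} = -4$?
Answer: $\frac{1753}{29584} - \frac{i \sqrt{6}}{86} \approx 0.059255 - 0.028482 i$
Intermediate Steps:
$j{\left(Q,I \right)} = i \sqrt{6}$ ($j{\left(Q,I \right)} = \sqrt{2 - 8} = \sqrt{-6} = i \sqrt{6}$)
$\left(\frac{1}{46 - 50} + \frac{j{\left(-1,- (5 + 4) \right)}}{43}\right)^{2} = \left(\frac{1}{46 - 50} + \frac{i \sqrt{6}}{43}\right)^{2} = \left(\frac{1}{-4} + i \sqrt{6} \cdot \frac{1}{43}\right)^{2} = \left(- \frac{1}{4} + \frac{i \sqrt{6}}{43}\right)^{2}$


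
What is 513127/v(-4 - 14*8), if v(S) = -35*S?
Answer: 513127/4060 ≈ 126.39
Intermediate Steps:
513127/v(-4 - 14*8) = 513127/((-35*(-4 - 14*8))) = 513127/((-35*(-4 - 112))) = 513127/((-35*(-116))) = 513127/4060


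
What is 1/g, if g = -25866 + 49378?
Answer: 1/23512 ≈ 4.2531e-5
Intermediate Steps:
g = 23512
1/g = 1/23512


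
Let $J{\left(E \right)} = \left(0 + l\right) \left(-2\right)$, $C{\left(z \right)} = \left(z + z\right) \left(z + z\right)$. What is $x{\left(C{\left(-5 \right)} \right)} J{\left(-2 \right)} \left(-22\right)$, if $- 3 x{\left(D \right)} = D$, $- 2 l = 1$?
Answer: $\frac{2200}{3} \approx 733.33$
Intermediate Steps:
$l = - \frac{1}{2}$ ($l = \left(- \frac{1}{2}\right) 1 = - \frac{1}{2} \approx -0.5$)
$C{\left(z \right)} = 4 z^{2}$ ($C{\left(z \right)} = 2 z 2 z = 4 z^{2}$)
$x{\left(D \right)} = - \frac{D}{3}$
$J{\left(E \right)} = 1$ ($J{\left(E \right)} = \left(0 - \frac{1}{2}\right) \left(-2\right) = \left(- \frac{1}{2}\right) \left(-2\right) = 1$)
$x{\left(C{\left(-5 \right)} \right)} J{\left(-2 \right)} \left(-22\right) = - \frac{4 \left(-5\right)^{2}}{3} \cdot 1 \left(-22\right) = - \frac{4 \cdot 25}{3} \cdot 1 \left(-22\right) = \left(- \frac{1}{3}\right) 100 \cdot 1 \left(-22\right) = \left(- \frac{100}{3}\right) 1 \left(-22\right) = \left(- \frac{100}{3}\right) \left(-22\right) = \frac{2200}{3}$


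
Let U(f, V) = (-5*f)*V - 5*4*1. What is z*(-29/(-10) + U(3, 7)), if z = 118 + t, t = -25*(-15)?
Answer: -601953/10 ≈ -60195.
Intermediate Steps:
t = 375
U(f, V) = -20 - 5*V*f (U(f, V) = -5*V*f - 20*1 = -5*V*f - 20 = -20 - 5*V*f)
z = 493 (z = 118 + 375 = 493)
z*(-29/(-10) + U(3, 7)) = 493*(-29/(-10) + (-20 - 5*7*3)) = 493*(-29*(-⅒) + (-20 - 105)) = 493*(29/10 - 125) = 493*(-1221/10) = -601953/10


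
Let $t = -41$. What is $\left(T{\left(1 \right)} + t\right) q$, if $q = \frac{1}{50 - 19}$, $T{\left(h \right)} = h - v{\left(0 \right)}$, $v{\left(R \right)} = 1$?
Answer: $- \frac{41}{31} \approx -1.3226$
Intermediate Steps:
$T{\left(h \right)} = -1 + h$ ($T{\left(h \right)} = h - 1 = -1 + h$)
$q = \frac{1}{31} \approx 0.032258$
$\left(T{\left(1 \right)} + t\right) q = \left(\left(-1 + 1\right) - 41\right) \frac{1}{31} = \left(0 - 41\right) \frac{1}{31} = \left(-41\right) \frac{1}{31} = - \frac{41}{31}$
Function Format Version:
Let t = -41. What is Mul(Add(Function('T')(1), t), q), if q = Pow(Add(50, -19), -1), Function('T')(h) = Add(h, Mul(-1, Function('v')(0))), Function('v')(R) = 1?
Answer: Rational(-41, 31) ≈ -1.3226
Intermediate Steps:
Function('T')(h) = Add(-1, h) (Function('T')(h) = Add(h, Mul(-1, 1)) = Add(h, -1) = Add(-1, h))
q = Rational(1, 31) (q = Pow(31, -1) = Rational(1, 31) ≈ 0.032258)
Mul(Add(Function('T')(1), t), q) = Mul(Add(Add(-1, 1), -41), Rational(1, 31)) = Mul(Add(0, -41), Rational(1, 31)) = Mul(-41, Rational(1, 31)) = Rational(-41, 31)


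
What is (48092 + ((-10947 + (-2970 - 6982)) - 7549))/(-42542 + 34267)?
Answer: -19644/8275 ≈ -2.3739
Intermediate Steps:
(48092 + ((-10947 + (-2970 - 6982)) - 7549))/(-42542 + 34267) = (48092 + ((-10947 - 9952) - 7549))/(-8275) = (48092 + (-20899 - 7549))*(-1/8275) = (48092 - 28448)*(-1/8275) = 19644*(-1/8275) = -19644/8275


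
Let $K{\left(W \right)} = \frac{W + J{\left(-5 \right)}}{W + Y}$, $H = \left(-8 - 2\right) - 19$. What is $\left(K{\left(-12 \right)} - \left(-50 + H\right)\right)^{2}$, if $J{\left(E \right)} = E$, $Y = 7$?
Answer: $\frac{169744}{25} \approx 6789.8$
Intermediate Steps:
$H = -29$ ($H = -10 - 19 = -29$)
$K{\left(W \right)} = \frac{-5 + W}{7 + W}$ ($K{\left(W \right)} = \frac{W - 5}{W + 7} = \frac{-5 + W}{7 + W}$)
$\left(K{\left(-12 \right)} - \left(-50 + H\right)\right)^{2} = \left(\frac{-5 - 12}{7 - 12} + \left(50 - -29\right)\right)^{2} = \left(\frac{1}{-5} \left(-17\right) + \left(50 + 29\right)\right)^{2} = \left(\left(- \frac{1}{5}\right) \left(-17\right) + 79\right)^{2} = \left(\frac{17}{5} + 79\right)^{2} = \left(\frac{412}{5}\right)^{2} = \frac{169744}{25}$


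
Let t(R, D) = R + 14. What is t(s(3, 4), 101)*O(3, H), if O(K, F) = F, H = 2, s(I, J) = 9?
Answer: 46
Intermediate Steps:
t(R, D) = 14 + R
t(s(3, 4), 101)*O(3, H) = (14 + 9)*2 = 23*2 = 46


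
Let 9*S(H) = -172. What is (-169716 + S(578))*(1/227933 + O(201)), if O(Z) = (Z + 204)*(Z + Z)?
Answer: -56689481052623296/2051397 ≈ -2.7635e+10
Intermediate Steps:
S(H) = -172/9 (S(H) = (⅑)*(-172) = -172/9)
O(Z) = 2*Z*(204 + Z) (O(Z) = (204 + Z)*(2*Z) = 2*Z*(204 + Z))
(-169716 + S(578))*(1/227933 + O(201)) = (-169716 - 172/9)*(1/227933 + 2*201*(204 + 201)) = -1527616*(1/227933 + 2*201*405)/9 = -1527616*(1/227933 + 162810)/9 = -1527616/9*37109771731/227933 = -56689481052623296/2051397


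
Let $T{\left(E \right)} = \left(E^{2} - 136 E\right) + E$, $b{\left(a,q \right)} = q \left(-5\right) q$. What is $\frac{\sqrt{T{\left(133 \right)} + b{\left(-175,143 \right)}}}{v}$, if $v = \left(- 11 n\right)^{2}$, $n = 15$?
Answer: $\frac{i \sqrt{102511}}{27225} \approx 0.01176 i$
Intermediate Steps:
$b{\left(a,q \right)} = - 5 q^{2}$ ($b{\left(a,q \right)} = - 5 q q = - 5 q^{2}$)
$v = 27225$ ($v = \left(\left(-11\right) 15\right)^{2} = \left(-165\right)^{2} = 27225$)
$T{\left(E \right)} = E^{2} - 135 E$
$\frac{\sqrt{T{\left(133 \right)} + b{\left(-175,143 \right)}}}{v} = \frac{\sqrt{133 \left(-135 + 133\right) - 5 \cdot 143^{2}}}{27225} = \sqrt{133 \left(-2\right) - 102245} \cdot \frac{1}{27225} = \sqrt{-266 - 102245} \cdot \frac{1}{27225} = \sqrt{-102511} \cdot \frac{1}{27225} = i \sqrt{102511} \cdot \frac{1}{27225} = \frac{i \sqrt{102511}}{27225}$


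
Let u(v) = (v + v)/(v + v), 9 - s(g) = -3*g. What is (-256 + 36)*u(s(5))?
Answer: -220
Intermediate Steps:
s(g) = 9 + 3*g (s(g) = 9 - (-3)*g = 9 + 3*g)
u(v) = 1 (u(v) = (2*v)/((2*v)) = (2*v)*(1/(2*v)) = 1)
(-256 + 36)*u(s(5)) = (-256 + 36)*1 = -220*1 = -220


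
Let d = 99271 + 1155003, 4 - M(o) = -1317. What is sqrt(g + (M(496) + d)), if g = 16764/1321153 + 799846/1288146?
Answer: sqrt(909130471851205671470433782274)/850918976169 ≈ 1120.5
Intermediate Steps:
g = 539156710991/850918976169 (g = 16764*(1/1321153) + 799846*(1/1288146) = 16764/1321153 + 399923/644073 = 539156710991/850918976169 ≈ 0.63362)
M(o) = 1321 (M(o) = 4 - 1*(-1317) = 4 + 1317 = 1321)
d = 1254274
sqrt(g + (M(496) + d)) = sqrt(539156710991/850918976169 + (1321 + 1254274)) = sqrt(539156710991/850918976169 + 1255595) = sqrt(1068410151039626546/850918976169) = sqrt(909130471851205671470433782274)/850918976169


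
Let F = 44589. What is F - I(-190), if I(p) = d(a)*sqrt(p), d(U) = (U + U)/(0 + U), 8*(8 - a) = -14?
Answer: 44589 - 2*I*sqrt(190) ≈ 44589.0 - 27.568*I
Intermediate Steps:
a = 39/4 (a = 8 - 1/8*(-14) = 8 + 7/4 = 39/4 ≈ 9.7500)
d(U) = 2 (d(U) = (2*U)/U = 2)
I(p) = 2*sqrt(p)
F - I(-190) = 44589 - 2*sqrt(-190) = 44589 - 2*I*sqrt(190)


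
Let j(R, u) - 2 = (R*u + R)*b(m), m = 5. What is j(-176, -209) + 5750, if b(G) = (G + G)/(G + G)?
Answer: 42360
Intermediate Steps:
b(G) = 1 (b(G) = (2*G)/((2*G)) = (2*G)*(1/(2*G)) = 1)
j(R, u) = 2 + R + R*u (j(R, u) = 2 + (R*u + R)*1 = 2 + (R + R*u)*1 = 2 + (R + R*u) = 2 + R + R*u)
j(-176, -209) + 5750 = (2 - 176 - 176*(-209)) + 5750 = (2 - 176 + 36784) + 5750 = 36610 + 5750 = 42360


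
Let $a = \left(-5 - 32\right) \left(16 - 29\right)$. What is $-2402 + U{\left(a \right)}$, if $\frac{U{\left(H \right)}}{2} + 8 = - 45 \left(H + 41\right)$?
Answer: $-49398$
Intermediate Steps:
$a = 481$ ($a = \left(-37\right) \left(-13\right) = 481$)
$U{\left(H \right)} = -3706 - 90 H$ ($U{\left(H \right)} = -16 + 2 \left(- 45 \left(H + 41\right)\right) = -16 + 2 \left(- 45 \left(41 + H\right)\right) = -16 + 2 \left(-1845 - 45 H\right) = -16 - \left(3690 + 90 H\right) = -3706 - 90 H$)
$-2402 + U{\left(a \right)} = -2402 - 46996 = -49398$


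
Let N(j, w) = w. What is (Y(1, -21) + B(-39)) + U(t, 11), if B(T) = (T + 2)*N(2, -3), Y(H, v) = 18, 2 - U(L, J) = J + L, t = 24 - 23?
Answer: 119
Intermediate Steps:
t = 1
U(L, J) = 2 - J - L (U(L, J) = 2 - (J + L) = 2 + (-J - L) = 2 - J - L)
B(T) = -6 - 3*T (B(T) = (T + 2)*(-3) = (2 + T)*(-3) = -6 - 3*T)
(Y(1, -21) + B(-39)) + U(t, 11) = (18 + (-6 - 3*(-39))) + (2 - 1*11 - 1*1) = (18 + (-6 + 117)) + (2 - 11 - 1) = (18 + 111) - 10 = 129 - 10 = 119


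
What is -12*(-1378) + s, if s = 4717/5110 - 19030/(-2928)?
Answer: 61881002389/3740520 ≈ 16543.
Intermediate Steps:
s = 27763669/3740520 (s = 4717*(1/5110) - 19030*(-1/2928) = 4717/5110 + 9515/1464 = 27763669/3740520 ≈ 7.4224)
-12*(-1378) + s = -12*(-1378) + 27763669/3740520 = 16536 + 27763669/3740520 = 61881002389/3740520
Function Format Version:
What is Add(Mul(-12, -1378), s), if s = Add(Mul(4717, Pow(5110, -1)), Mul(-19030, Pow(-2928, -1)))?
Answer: Rational(61881002389, 3740520) ≈ 16543.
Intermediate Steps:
s = Rational(27763669, 3740520) (s = Add(Mul(4717, Rational(1, 5110)), Mul(-19030, Rational(-1, 2928))) = Add(Rational(4717, 5110), Rational(9515, 1464)) = Rational(27763669, 3740520) ≈ 7.4224)
Add(Mul(-12, -1378), s) = Add(Mul(-12, -1378), Rational(27763669, 3740520)) = Add(16536, Rational(27763669, 3740520)) = Rational(61881002389, 3740520)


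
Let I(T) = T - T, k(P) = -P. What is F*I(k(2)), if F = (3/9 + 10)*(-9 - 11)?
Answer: 0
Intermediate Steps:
I(T) = 0
F = -620/3 (F = (3*(⅑) + 10)*(-20) = (⅓ + 10)*(-20) = (31/3)*(-20) = -620/3 ≈ -206.67)
F*I(k(2)) = -620/3*0 = 0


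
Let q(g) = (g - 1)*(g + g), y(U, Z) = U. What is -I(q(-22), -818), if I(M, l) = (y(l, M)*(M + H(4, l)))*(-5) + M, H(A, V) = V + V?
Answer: 2551148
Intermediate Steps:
H(A, V) = 2*V
q(g) = 2*g*(-1 + g) (q(g) = (-1 + g)*(2*g) = 2*g*(-1 + g))
I(M, l) = M - 5*l*(M + 2*l) (I(M, l) = (l*(M + 2*l))*(-5) + M = -5*l*(M + 2*l) + M = M - 5*l*(M + 2*l))
-I(q(-22), -818) = -(2*(-22)*(-1 - 22) - 10*(-818)² - 5*2*(-22)*(-1 - 22)*(-818)) = -(2*(-22)*(-23) - 10*669124 - 5*2*(-22)*(-23)*(-818)) = -(1012 - 6691240 - 5*1012*(-818)) = -(1012 - 6691240 + 4139080) = -1*(-2551148) = 2551148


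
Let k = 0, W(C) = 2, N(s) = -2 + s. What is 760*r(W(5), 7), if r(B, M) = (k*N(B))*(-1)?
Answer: 0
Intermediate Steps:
r(B, M) = 0 (r(B, M) = (0*(-2 + B))*(-1) = 0*(-1) = 0)
760*r(W(5), 7) = 760*0 = 0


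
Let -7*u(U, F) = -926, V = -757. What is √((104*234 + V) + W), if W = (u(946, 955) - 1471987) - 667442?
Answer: 2*I*√25917542/7 ≈ 1454.6*I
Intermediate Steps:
u(U, F) = 926/7 (u(U, F) = -⅐*(-926) = 926/7)
W = -14975077/7 (W = (926/7 - 1471987) - 667442 = -10302983/7 - 667442 = -14975077/7 ≈ -2.1393e+6)
√((104*234 + V) + W) = √((104*234 - 757) - 14975077/7) = √((24336 - 757) - 14975077/7) = √(23579 - 14975077/7) = √(-14810024/7) = 2*I*√25917542/7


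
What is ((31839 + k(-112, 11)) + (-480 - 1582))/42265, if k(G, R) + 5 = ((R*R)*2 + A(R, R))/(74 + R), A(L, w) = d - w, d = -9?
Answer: 2530842/3592525 ≈ 0.70447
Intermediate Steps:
A(L, w) = -9 - w
k(G, R) = -5 + (-9 - R + 2*R²)/(74 + R) (k(G, R) = -5 + ((R*R)*2 + (-9 - R))/(74 + R) = -5 + (R²*2 + (-9 - R))/(74 + R) = -5 + (2*R² + (-9 - R))/(74 + R) = -5 + (-9 - R + 2*R²)/(74 + R))
((31839 + k(-112, 11)) + (-480 - 1582))/42265 = ((31839 + (-379 - 6*11 + 2*11²)/(74 + 11)) + (-480 - 1582))/42265 = ((31839 + (-379 - 66 + 2*121)/85) - 2062)*(1/42265) = ((31839 + (-379 - 66 + 242)/85) - 2062)*(1/42265) = ((31839 + (1/85)*(-203)) - 2062)*(1/42265) = ((31839 - 203/85) - 2062)*(1/42265) = (2706112/85 - 2062)*(1/42265) = (2530842/85)*(1/42265) = 2530842/3592525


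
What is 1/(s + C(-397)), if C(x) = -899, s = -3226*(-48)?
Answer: 1/153949 ≈ 6.4957e-6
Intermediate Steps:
s = 154848
1/(s + C(-397)) = 1/(154848 - 899) = 1/153949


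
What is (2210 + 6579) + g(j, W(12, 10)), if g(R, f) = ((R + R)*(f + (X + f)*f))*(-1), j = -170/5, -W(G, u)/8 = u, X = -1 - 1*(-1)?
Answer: 438549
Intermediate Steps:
X = 0 (X = -1 + 1 = 0)
W(G, u) = -8*u
j = -34 (j = -170*⅕ = -34)
g(R, f) = -2*R*(f + f²) (g(R, f) = ((R + R)*(f + (0 + f)*f))*(-1) = ((2*R)*(f + f*f))*(-1) = ((2*R)*(f + f²))*(-1) = (2*R*(f + f²))*(-1) = -2*R*(f + f²))
(2210 + 6579) + g(j, W(12, 10)) = (2210 + 6579) - 2*(-34)*(-8*10)*(1 - 8*10) = 8789 - 2*(-34)*(-80)*(1 - 80) = 8789 - 2*(-34)*(-80)*(-79) = 8789 + 429760 = 438549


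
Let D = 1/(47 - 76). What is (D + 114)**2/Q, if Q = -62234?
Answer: -10923025/52338794 ≈ -0.20870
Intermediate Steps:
D = -1/29 (D = 1/(-29) = -1/29 ≈ -0.034483)
(D + 114)**2/Q = (-1/29 + 114)**2/(-62234) = (3305/29)**2*(-1/62234) = (10923025/841)*(-1/62234) = -10923025/52338794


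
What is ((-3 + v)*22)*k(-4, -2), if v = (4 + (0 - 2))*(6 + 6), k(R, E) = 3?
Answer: 1386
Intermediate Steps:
v = 24 (v = (4 - 2)*12 = 2*12 = 24)
((-3 + v)*22)*k(-4, -2) = ((-3 + 24)*22)*3 = (21*22)*3 = 462*3 = 1386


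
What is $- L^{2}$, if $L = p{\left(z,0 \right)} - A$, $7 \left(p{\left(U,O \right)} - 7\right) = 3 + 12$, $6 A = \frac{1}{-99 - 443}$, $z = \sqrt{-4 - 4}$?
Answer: $- \frac{43320178225}{518199696} \approx -83.597$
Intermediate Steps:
$z = 2 i \sqrt{2}$ ($z = \sqrt{-8} = 2 i \sqrt{2} \approx 2.8284 i$)
$A = - \frac{1}{3252}$ ($A = \frac{1}{6 \left(-99 - 443\right)} = \frac{1}{6 \left(-542\right)} = \frac{1}{6} \left(- \frac{1}{542}\right) = - \frac{1}{3252} \approx -0.0003075$)
$p{\left(U,O \right)} = \frac{64}{7}$ ($p{\left(U,O \right)} = 7 + \frac{3 + 12}{7} = 7 + \frac{1}{7} \cdot 15 = 7 + \frac{15}{7} = \frac{64}{7}$)
$L = \frac{208135}{22764}$ ($L = \frac{64}{7} - - \frac{1}{3252} = \frac{64}{7} + \frac{1}{3252} = \frac{208135}{22764} \approx 9.1432$)
$- L^{2} = - \left(\frac{208135}{22764}\right)^{2} = \left(-1\right) \frac{43320178225}{518199696} = - \frac{43320178225}{518199696}$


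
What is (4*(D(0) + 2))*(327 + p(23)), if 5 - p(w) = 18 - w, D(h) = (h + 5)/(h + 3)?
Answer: 14828/3 ≈ 4942.7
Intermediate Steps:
D(h) = (5 + h)/(3 + h)
p(w) = -13 + w (p(w) = 5 - (18 - w) = 5 + (-18 + w) = -13 + w)
(4*(D(0) + 2))*(327 + p(23)) = (4*((5 + 0)/(3 + 0) + 2))*(327 + (-13 + 23)) = (4*(5/3 + 2))*(327 + 10) = (4*((1/3)*5 + 2))*337 = (4*(5/3 + 2))*337 = (4*(11/3))*337 = (44/3)*337 = 14828/3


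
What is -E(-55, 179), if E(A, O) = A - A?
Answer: 0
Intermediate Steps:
E(A, O) = 0
-E(-55, 179) = -1*0 = 0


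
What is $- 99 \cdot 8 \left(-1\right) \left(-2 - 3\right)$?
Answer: $-3960$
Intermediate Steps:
$- 99 \cdot 8 \left(-1\right) \left(-2 - 3\right) = - 99 \left(\left(-8\right) \left(-5\right)\right) = \left(-99\right) 40 = -3960$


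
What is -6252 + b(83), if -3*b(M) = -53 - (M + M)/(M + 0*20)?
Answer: -18701/3 ≈ -6233.7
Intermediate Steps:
b(M) = 55/3 (b(M) = -(-53 - (M + M)/(M + 0*20))/3 = -(-53 - 2*M/(M + 0))/3 = -(-53 - 2*M/M)/3 = -(-53 - 1*2)/3 = -(-53 - 2)/3 = -⅓*(-55) = 55/3)
-6252 + b(83) = -6252 + 55/3 = -18701/3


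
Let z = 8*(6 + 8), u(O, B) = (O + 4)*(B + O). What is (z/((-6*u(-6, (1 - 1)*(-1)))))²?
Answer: 196/81 ≈ 2.4198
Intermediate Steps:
u(O, B) = (4 + O)*(B + O)
z = 112 (z = 8*14 = 112)
(z/((-6*u(-6, (1 - 1)*(-1)))))² = (112/((-6*((-6)² + 4*((1 - 1)*(-1)) + 4*(-6) + ((1 - 1)*(-1))*(-6)))))² = (112/((-6*(36 + 4*(0*(-1)) - 24 + (0*(-1))*(-6)))))² = (112/((-6*(36 + 4*0 - 24 + 0*(-6)))))² = (112/((-6*(36 + 0 - 24 + 0))))² = (112/((-6*12)))² = (112/(-72))² = (112*(-1/72))² = (-14/9)² = 196/81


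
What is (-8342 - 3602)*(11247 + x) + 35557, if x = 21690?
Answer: -393363971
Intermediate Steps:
(-8342 - 3602)*(11247 + x) + 35557 = (-8342 - 3602)*(11247 + 21690) + 35557 = -11944*32937 + 35557 = -393399528 + 35557 = -393363971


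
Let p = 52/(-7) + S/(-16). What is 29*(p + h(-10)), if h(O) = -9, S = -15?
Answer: -50315/112 ≈ -449.24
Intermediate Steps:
p = -727/112 (p = 52/(-7) - 15/(-16) = 52*(-1/7) - 15*(-1/16) = -52/7 + 15/16 = -727/112 ≈ -6.4911)
29*(p + h(-10)) = 29*(-727/112 - 9) = 29*(-1735/112) = -50315/112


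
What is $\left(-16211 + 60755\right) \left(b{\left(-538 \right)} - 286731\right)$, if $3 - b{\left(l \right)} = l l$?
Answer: $-25665005568$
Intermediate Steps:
$b{\left(l \right)} = 3 - l^{2}$ ($b{\left(l \right)} = 3 - l l = 3 - l^{2}$)
$\left(-16211 + 60755\right) \left(b{\left(-538 \right)} - 286731\right) = \left(-16211 + 60755\right) \left(\left(3 - \left(-538\right)^{2}\right) - 286731\right) = 44544 \left(\left(3 - 289444\right) - 286731\right) = 44544 \left(-289441 - 286731\right) = 44544 \left(-576172\right) = -25665005568$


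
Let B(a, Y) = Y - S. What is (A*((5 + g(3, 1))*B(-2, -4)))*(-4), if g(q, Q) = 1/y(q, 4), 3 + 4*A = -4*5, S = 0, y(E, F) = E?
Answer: -1472/3 ≈ -490.67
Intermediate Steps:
A = -23/4 (A = -¾ + (-4*5)/4 = -¾ + (¼)*(-20) = -¾ - 5 = -23/4 ≈ -5.7500)
B(a, Y) = Y (B(a, Y) = Y - 1*0 = Y + 0 = Y)
g(q, Q) = 1/q
(A*((5 + g(3, 1))*B(-2, -4)))*(-4) = -23*(5 + 1/3)*(-4)/4*(-4) = -23*(5 + ⅓)*(-4)/4*(-4) = -92*(-4)/3*(-4) = -23/4*(-64/3)*(-4) = (368/3)*(-4) = -1472/3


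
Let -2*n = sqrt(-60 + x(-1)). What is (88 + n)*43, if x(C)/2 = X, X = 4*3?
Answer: 3784 - 129*I ≈ 3784.0 - 129.0*I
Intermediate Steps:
X = 12
x(C) = 24 (x(C) = 2*12 = 24)
n = -3*I (n = -sqrt(-60 + 24)/2 = -3*I ≈ -3.0*I)
(88 + n)*43 = (88 - 3*I)*43 = 3784 - 129*I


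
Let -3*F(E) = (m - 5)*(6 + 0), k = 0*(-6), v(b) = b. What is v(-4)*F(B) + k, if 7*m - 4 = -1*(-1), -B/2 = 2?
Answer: -240/7 ≈ -34.286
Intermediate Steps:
k = 0
B = -4 (B = -2*2 = -4)
m = 5/7 (m = 4/7 + (-1*(-1))/7 = 4/7 + (⅐)*1 = 4/7 + ⅐ = 5/7 ≈ 0.71429)
F(E) = 60/7 (F(E) = -(5/7 - 5)*(6 + 0)/3 = -(-10)*6/7 = -⅓*(-180/7) = 60/7)
v(-4)*F(B) + k = -4*60/7 + 0 = -240/7 + 0 = -240/7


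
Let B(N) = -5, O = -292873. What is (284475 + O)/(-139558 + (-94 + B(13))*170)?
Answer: 4199/78194 ≈ 0.053700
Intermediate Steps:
(284475 + O)/(-139558 + (-94 + B(13))*170) = (284475 - 292873)/(-139558 + (-94 - 5)*170) = -8398/(-139558 - 99*170) = -8398/(-139558 - 16830) = -8398/(-156388) = -8398*(-1/156388) = 4199/78194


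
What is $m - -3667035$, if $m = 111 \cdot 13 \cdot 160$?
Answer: $3897915$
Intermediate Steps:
$m = 230880$ ($m = 1443 \cdot 160 = 230880$)
$m - -3667035 = 230880 - -3667035 = 230880 + 3667035 = 3897915$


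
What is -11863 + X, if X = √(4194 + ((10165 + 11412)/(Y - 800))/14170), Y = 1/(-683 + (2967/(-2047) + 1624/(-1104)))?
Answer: -11863 + √382503292731056443977962971429/9550002263594 ≈ -11798.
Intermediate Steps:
Y = -12282/8424475 (Y = 1/(-683 + (2967*(-1/2047) + 1624*(-1/1104))) = 1/(-683 + (-129/89 - 203/138)) = 1/(-683 - 35869/12282) = 1/(-8424475/12282) = -12282/8424475 ≈ -0.0014579)
X = √382503292731056443977962971429/9550002263594 (X = √(4194 + ((10165 + 11412)/(-12282/8424475 - 800))/14170) = √(4194 + (21577/(-6739592282/8424475))*(1/14170)) = √(4194 + (21577*(-8424475/6739592282))*(1/14170)) = √(4194 - 181774897075/6739592282*1/14170) = √(4194 - 36354979415/19100004527188) = √(80105382632047057/19100004527188) = √382503292731056443977962971429/9550002263594 ≈ 64.761)
-11863 + X = -11863 + √382503292731056443977962971429/9550002263594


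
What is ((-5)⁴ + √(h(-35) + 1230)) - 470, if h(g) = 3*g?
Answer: 155 + 15*√5 ≈ 188.54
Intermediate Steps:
((-5)⁴ + √(h(-35) + 1230)) - 470 = ((-5)⁴ + √(3*(-35) + 1230)) - 470 = (625 + √(-105 + 1230)) - 470 = (625 + √1125) - 470 = (625 + 15*√5) - 470 = 155 + 15*√5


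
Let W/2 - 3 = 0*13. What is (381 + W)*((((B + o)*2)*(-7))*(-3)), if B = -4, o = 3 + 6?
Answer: 81270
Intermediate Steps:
o = 9
W = 6 (W = 6 + 2*(0*13) = 6 + 2*0 = 6 + 0 = 6)
(381 + W)*((((B + o)*2)*(-7))*(-3)) = (381 + 6)*((((-4 + 9)*2)*(-7))*(-3)) = 387*(((5*2)*(-7))*(-3)) = 387*((10*(-7))*(-3)) = 387*(-70*(-3)) = 387*210 = 81270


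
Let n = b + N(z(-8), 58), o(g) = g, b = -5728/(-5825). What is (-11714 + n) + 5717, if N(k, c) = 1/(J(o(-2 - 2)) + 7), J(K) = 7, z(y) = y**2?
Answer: -488969333/81550 ≈ -5995.9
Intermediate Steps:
b = 5728/5825 (b = -5728*(-1/5825) = 5728/5825 ≈ 0.98335)
N(k, c) = 1/14 (N(k, c) = 1/(7 + 7) = 1/14)
n = 86017/81550 (n = 5728/5825 + 1/14 = 86017/81550 ≈ 1.0548)
(-11714 + n) + 5717 = (-11714 + 86017/81550) + 5717 = -955190683/81550 + 5717 = -488969333/81550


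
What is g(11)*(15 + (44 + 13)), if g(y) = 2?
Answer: 144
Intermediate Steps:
g(11)*(15 + (44 + 13)) = 2*(15 + (44 + 13)) = 2*(15 + 57) = 2*72 = 144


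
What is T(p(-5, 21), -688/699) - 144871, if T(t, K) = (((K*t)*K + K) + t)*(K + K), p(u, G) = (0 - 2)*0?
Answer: -70783168783/488601 ≈ -1.4487e+5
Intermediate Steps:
p(u, G) = 0 (p(u, G) = -2*0 = 0)
T(t, K) = 2*K*(K + t + t*K²) (T(t, K) = ((t*K² + K) + t)*(2*K) = ((K + t*K²) + t)*(2*K) = (K + t + t*K²)*(2*K) = 2*K*(K + t + t*K²))
T(p(-5, 21), -688/699) - 144871 = 2*(-688/699)*(-688/699 + 0 + 0*(-688/699)²) - 144871 = 2*(-688/699)*(-688/699 + 0 + 0*(473344/488601)) - 144871 = 2*(-688/699)*(-688/699 + 0 + 0) - 144871 = 2*(-688/699)*(-688/699) - 144871 = 946688/488601 - 144871 = -70783168783/488601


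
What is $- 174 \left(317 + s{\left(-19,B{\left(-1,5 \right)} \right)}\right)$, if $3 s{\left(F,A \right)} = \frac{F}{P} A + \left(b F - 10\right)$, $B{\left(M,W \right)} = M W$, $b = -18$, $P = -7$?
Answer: $- \frac{515388}{7} \approx -73627.0$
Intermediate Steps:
$s{\left(F,A \right)} = - \frac{10}{3} - 6 F - \frac{A F}{21}$ ($s{\left(F,A \right)} = \frac{\frac{F}{-7} A - \left(10 + 18 F\right)}{3} = \frac{F \left(- \frac{1}{7}\right) A - \left(10 + 18 F\right)}{3} = \frac{- \frac{F}{7} A - \left(10 + 18 F\right)}{3} = \frac{- \frac{A F}{7} - \left(10 + 18 F\right)}{3} = \frac{-10 - 18 F - \frac{A F}{7}}{3} = - \frac{10}{3} - 6 F - \frac{A F}{21}$)
$- 174 \left(317 + s{\left(-19,B{\left(-1,5 \right)} \right)}\right) = - 174 \left(317 - \left(- \frac{332}{3} + \frac{1}{21} \left(\left(-1\right) 5\right) \left(-19\right)\right)\right) = - 174 \left(317 - \left(- \frac{332}{3} + \frac{95}{21}\right)\right) = - 174 \left(317 - - \frac{743}{7}\right) = - 174 \left(317 + \frac{743}{7}\right) = \left(-174\right) \frac{2962}{7} = - \frac{515388}{7}$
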